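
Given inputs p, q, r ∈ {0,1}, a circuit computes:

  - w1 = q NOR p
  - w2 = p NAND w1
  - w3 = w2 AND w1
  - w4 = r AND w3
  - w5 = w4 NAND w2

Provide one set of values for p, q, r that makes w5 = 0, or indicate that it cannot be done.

Check with p=0 q=0 r=1:
w1 = q NOR p = 0 NOR 0 = 1
w2 = p NAND w1 = 0 NAND 1 = 1
w3 = w2 AND w1 = 1 AND 1 = 1
w4 = r AND w3 = 1 AND 1 = 1
w5 = w4 NAND w2 = 1 NAND 1 = 0
So w5 = 0 as required.

p=0 q=0 r=1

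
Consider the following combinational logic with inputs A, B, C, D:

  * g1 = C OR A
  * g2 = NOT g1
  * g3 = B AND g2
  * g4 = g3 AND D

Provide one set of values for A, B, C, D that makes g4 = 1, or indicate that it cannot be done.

g4 = g3 AND D must be 1, so both g3 = 1 and D = 1.
g3 = B AND g2 must be 1, so both B = 1 and g2 = 1.
Check with A=0 B=1 C=0 D=1:
g1 = C OR A = 0 OR 0 = 0
g2 = NOT g1 = NOT 0 = 1
g3 = B AND g2 = 1 AND 1 = 1
g4 = g3 AND D = 1 AND 1 = 1
So g4 = 1 as required.

A=0 B=1 C=0 D=1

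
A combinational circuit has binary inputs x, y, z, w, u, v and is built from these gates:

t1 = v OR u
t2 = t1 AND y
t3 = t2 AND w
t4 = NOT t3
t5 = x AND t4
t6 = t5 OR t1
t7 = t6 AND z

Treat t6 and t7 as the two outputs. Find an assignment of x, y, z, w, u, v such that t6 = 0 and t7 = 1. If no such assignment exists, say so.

Across all 64 input combinations, none give both t6 = 0 and t7 = 1.

no solution exists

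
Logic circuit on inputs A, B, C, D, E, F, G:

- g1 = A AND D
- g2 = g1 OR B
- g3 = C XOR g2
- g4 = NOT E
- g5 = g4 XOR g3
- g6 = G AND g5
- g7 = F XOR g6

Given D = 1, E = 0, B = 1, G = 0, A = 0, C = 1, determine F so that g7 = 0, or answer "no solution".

F=0

g7 = F XOR g6 must be 0, so F and g6 are equal.
Check with D = 1, E = 0, B = 1, G = 0, A = 0, C = 1 and F=0:
g1 = A AND D = 0 AND 1 = 0
g2 = g1 OR B = 0 OR 1 = 1
g3 = C XOR g2 = 1 XOR 1 = 0
g4 = NOT E = NOT 0 = 1
g5 = g4 XOR g3 = 1 XOR 0 = 1
g6 = G AND g5 = 0 AND 1 = 0
g7 = F XOR g6 = 0 XOR 0 = 0
So g7 = 0.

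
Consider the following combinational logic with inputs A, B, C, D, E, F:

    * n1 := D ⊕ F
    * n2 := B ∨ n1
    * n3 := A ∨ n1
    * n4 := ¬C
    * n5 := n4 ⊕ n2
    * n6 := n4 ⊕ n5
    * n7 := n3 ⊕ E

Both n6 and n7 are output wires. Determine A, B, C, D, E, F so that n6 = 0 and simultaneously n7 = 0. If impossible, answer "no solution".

Check with A=1, B=0, C=0, D=1, E=1, F=1:
n1 = D ⊕ F = 1 ⊕ 1 = 0
n2 = B ∨ n1 = 0 ∨ 0 = 0
n3 = A ∨ n1 = 1 ∨ 0 = 1
n4 = ¬C = ¬0 = 1
n5 = n4 ⊕ n2 = 1 ⊕ 0 = 1
n6 = n4 ⊕ n5 = 1 ⊕ 1 = 0
n7 = n3 ⊕ E = 1 ⊕ 1 = 0
So n6 = 0 and n7 = 0.

A=1, B=0, C=0, D=1, E=1, F=1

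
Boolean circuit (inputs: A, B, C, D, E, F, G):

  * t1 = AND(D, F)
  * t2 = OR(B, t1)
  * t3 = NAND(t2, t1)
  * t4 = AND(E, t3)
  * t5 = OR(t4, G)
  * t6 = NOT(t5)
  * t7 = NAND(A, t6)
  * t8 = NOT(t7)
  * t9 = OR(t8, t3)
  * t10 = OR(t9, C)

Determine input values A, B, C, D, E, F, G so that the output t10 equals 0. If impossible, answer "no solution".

Check with A=0 B=0 C=0 D=1 E=0 F=1 G=0:
t1 = AND(D, F) = AND(1, 1) = 1
t2 = OR(B, t1) = OR(0, 1) = 1
t3 = NAND(t2, t1) = NAND(1, 1) = 0
t4 = AND(E, t3) = AND(0, 0) = 0
t5 = OR(t4, G) = OR(0, 0) = 0
t6 = NOT(t5) = NOT 0 = 1
t7 = NAND(A, t6) = NAND(0, 1) = 1
t8 = NOT(t7) = NOT 1 = 0
t9 = OR(t8, t3) = OR(0, 0) = 0
t10 = OR(t9, C) = OR(0, 0) = 0
So t10 = 0 as required.

A=0 B=0 C=0 D=1 E=0 F=1 G=0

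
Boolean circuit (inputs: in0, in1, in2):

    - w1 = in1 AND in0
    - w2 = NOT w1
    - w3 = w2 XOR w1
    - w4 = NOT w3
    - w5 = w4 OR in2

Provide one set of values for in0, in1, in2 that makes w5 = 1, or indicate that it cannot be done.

Check with in0=1, in1=0, in2=1:
w1 = in1 AND in0 = 0 AND 1 = 0
w2 = NOT w1 = NOT 0 = 1
w3 = w2 XOR w1 = 1 XOR 0 = 1
w4 = NOT w3 = NOT 1 = 0
w5 = w4 OR in2 = 0 OR 1 = 1
So w5 = 1 as required.

in0=1, in1=0, in2=1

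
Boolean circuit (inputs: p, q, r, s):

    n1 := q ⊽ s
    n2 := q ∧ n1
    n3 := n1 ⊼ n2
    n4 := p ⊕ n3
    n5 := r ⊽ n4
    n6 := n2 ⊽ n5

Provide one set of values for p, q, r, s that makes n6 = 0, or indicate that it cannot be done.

p=1, q=0, r=0, s=0

Check with p=1, q=0, r=0, s=0:
n1 = q ⊽ s = 0 ⊽ 0 = 1
n2 = q ∧ n1 = 0 ∧ 1 = 0
n3 = n1 ⊼ n2 = 1 ⊼ 0 = 1
n4 = p ⊕ n3 = 1 ⊕ 1 = 0
n5 = r ⊽ n4 = 0 ⊽ 0 = 1
n6 = n2 ⊽ n5 = 0 ⊽ 1 = 0
So n6 = 0 as required.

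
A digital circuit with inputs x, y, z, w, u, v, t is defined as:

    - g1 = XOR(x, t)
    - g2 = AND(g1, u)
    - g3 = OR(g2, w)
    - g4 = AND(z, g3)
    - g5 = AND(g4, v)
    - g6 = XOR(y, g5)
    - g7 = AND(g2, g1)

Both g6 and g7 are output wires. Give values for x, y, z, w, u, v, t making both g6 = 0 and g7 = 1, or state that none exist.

Check with x=1, y=0, z=0, w=1, u=1, v=0, t=0:
g1 = XOR(x, t) = XOR(1, 0) = 1
g2 = AND(g1, u) = AND(1, 1) = 1
g3 = OR(g2, w) = OR(1, 1) = 1
g4 = AND(z, g3) = AND(0, 1) = 0
g5 = AND(g4, v) = AND(0, 0) = 0
g6 = XOR(y, g5) = XOR(0, 0) = 0
g7 = AND(g2, g1) = AND(1, 1) = 1
So g6 = 0 and g7 = 1.

x=1, y=0, z=0, w=1, u=1, v=0, t=0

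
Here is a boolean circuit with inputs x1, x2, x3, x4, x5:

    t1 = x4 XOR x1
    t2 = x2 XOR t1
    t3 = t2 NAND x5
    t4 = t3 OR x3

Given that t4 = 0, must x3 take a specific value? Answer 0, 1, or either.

0

t4 = t3 OR x3 must be 0, so both t3 = 0 and x3 = 0.
t3 = t2 NAND x5 must be 0, so both t2 = 1 and x5 = 1.
Every assignment with t4 = 0 has x3 = 0; there are 4 such assignment(s).
  x1=0, x2=0, x3=0, x4=1, x5=1
  x1=0, x2=1, x3=0, x4=0, x5=1
  x1=1, x2=0, x3=0, x4=0, x5=1
  x1=1, x2=1, x3=0, x4=1, x5=1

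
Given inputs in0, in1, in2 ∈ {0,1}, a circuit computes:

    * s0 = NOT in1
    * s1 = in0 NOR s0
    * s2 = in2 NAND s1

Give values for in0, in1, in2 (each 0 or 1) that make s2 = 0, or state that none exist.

Check with in0=0, in1=1, in2=1:
s0 = NOT in1 = NOT 1 = 0
s1 = in0 NOR s0 = 0 NOR 0 = 1
s2 = in2 NAND s1 = 1 NAND 1 = 0
So s2 = 0 as required.

in0=0, in1=1, in2=1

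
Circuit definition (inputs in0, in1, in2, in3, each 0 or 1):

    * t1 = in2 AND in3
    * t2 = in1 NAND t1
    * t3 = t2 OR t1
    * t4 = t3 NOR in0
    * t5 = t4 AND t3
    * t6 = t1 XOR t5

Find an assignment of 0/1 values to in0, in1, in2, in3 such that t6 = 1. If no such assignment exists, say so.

in0=0, in1=0, in2=1, in3=1

t6 = t1 XOR t5 must be 1, so t1 and t5 differ.
Check with in0=0, in1=0, in2=1, in3=1:
t1 = in2 AND in3 = 1 AND 1 = 1
t2 = in1 NAND t1 = 0 NAND 1 = 1
t3 = t2 OR t1 = 1 OR 1 = 1
t4 = t3 NOR in0 = 1 NOR 0 = 0
t5 = t4 AND t3 = 0 AND 1 = 0
t6 = t1 XOR t5 = 1 XOR 0 = 1
So t6 = 1 as required.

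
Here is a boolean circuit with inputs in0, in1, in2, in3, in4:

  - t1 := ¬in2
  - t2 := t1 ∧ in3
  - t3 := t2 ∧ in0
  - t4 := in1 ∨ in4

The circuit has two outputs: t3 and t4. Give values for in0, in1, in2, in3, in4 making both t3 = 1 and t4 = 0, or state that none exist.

in0=1, in1=0, in2=0, in3=1, in4=0

Check with in0=1, in1=0, in2=0, in3=1, in4=0:
t1 = ¬in2 = ¬0 = 1
t2 = t1 ∧ in3 = 1 ∧ 1 = 1
t3 = t2 ∧ in0 = 1 ∧ 1 = 1
t4 = in1 ∨ in4 = 0 ∨ 0 = 0
So t3 = 1 and t4 = 0.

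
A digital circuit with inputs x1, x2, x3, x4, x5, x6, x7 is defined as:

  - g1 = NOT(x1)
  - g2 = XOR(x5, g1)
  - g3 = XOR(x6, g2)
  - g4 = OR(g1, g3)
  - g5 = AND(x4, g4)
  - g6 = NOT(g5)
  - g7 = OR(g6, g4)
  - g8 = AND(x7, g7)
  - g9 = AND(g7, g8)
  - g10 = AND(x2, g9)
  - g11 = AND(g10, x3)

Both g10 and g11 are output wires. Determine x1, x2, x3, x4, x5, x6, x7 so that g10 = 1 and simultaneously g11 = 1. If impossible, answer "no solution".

x1=0 x2=1 x3=1 x4=1 x5=1 x6=1 x7=1

Check with x1=0 x2=1 x3=1 x4=1 x5=1 x6=1 x7=1:
g1 = NOT(x1) = NOT 0 = 1
g2 = XOR(x5, g1) = XOR(1, 1) = 0
g3 = XOR(x6, g2) = XOR(1, 0) = 1
g4 = OR(g1, g3) = OR(1, 1) = 1
g5 = AND(x4, g4) = AND(1, 1) = 1
g6 = NOT(g5) = NOT 1 = 0
g7 = OR(g6, g4) = OR(0, 1) = 1
g8 = AND(x7, g7) = AND(1, 1) = 1
g9 = AND(g7, g8) = AND(1, 1) = 1
g10 = AND(x2, g9) = AND(1, 1) = 1
g11 = AND(g10, x3) = AND(1, 1) = 1
So g10 = 1 and g11 = 1.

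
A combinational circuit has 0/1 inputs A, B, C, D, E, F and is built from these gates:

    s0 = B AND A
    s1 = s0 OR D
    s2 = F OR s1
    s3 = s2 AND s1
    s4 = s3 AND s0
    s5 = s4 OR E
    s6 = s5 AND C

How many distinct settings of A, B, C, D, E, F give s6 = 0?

s6 = s5 AND C must be 0, so at least one of s5, C is 0.
Enumerating the 64 input combinations, 44 give s6 = 0 and 20 give s6 = 1.

44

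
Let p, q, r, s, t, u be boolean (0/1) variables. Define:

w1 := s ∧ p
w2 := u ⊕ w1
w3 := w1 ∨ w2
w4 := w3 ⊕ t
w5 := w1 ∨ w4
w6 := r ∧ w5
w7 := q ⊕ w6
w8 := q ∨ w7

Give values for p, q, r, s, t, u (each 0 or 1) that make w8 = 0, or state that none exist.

p=1, q=0, r=1, s=0, t=1, u=1

Check with p=1, q=0, r=1, s=0, t=1, u=1:
w1 = s ∧ p = 0 ∧ 1 = 0
w2 = u ⊕ w1 = 1 ⊕ 0 = 1
w3 = w1 ∨ w2 = 0 ∨ 1 = 1
w4 = w3 ⊕ t = 1 ⊕ 1 = 0
w5 = w1 ∨ w4 = 0 ∨ 0 = 0
w6 = r ∧ w5 = 1 ∧ 0 = 0
w7 = q ⊕ w6 = 0 ⊕ 0 = 0
w8 = q ∨ w7 = 0 ∨ 0 = 0
So w8 = 0 as required.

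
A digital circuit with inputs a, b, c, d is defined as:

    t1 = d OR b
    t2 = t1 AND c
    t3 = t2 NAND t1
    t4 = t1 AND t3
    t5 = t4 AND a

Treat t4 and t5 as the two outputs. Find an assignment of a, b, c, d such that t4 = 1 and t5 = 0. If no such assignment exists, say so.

a=0, b=1, c=0, d=1

Check with a=0, b=1, c=0, d=1:
t1 = d OR b = 1 OR 1 = 1
t2 = t1 AND c = 1 AND 0 = 0
t3 = t2 NAND t1 = 0 NAND 1 = 1
t4 = t1 AND t3 = 1 AND 1 = 1
t5 = t4 AND a = 1 AND 0 = 0
So t4 = 1 and t5 = 0.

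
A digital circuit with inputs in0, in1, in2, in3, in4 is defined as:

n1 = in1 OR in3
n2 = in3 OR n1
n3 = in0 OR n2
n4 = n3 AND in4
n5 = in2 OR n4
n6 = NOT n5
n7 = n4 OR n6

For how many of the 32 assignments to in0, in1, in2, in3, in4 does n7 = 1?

23

n7 = n4 OR n6 must be 1, so at least one of n4, n6 is 1.
Enumerating the 32 input combinations, 23 give n7 = 1 and 9 give n7 = 0.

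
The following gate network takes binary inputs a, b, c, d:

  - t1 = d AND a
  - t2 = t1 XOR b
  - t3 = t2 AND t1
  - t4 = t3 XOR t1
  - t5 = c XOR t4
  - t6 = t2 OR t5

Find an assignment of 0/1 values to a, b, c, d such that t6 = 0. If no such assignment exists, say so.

a=1, b=0, c=0, d=0

t6 = t2 OR t5 must be 0, so both t2 = 0 and t5 = 0.
t2 = t1 XOR b must be 0, so t1 and b are equal.
t5 = c XOR t4 must be 0, so c and t4 are equal.
Check with a=1, b=0, c=0, d=0:
t1 = d AND a = 0 AND 1 = 0
t2 = t1 XOR b = 0 XOR 0 = 0
t3 = t2 AND t1 = 0 AND 0 = 0
t4 = t3 XOR t1 = 0 XOR 0 = 0
t5 = c XOR t4 = 0 XOR 0 = 0
t6 = t2 OR t5 = 0 OR 0 = 0
So t6 = 0 as required.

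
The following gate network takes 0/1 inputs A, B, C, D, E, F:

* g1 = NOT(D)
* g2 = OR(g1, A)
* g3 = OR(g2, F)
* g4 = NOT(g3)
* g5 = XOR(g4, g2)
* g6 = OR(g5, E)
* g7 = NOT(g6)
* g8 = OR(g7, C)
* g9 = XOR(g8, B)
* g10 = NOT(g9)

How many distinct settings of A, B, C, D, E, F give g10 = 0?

32

g10 = NOT(g9) must be 0, so g9 = 1.
g9 = XOR(g8, B) must be 1, so g8 and B differ.
Enumerating the 64 input combinations, 32 give g10 = 0 and 32 give g10 = 1.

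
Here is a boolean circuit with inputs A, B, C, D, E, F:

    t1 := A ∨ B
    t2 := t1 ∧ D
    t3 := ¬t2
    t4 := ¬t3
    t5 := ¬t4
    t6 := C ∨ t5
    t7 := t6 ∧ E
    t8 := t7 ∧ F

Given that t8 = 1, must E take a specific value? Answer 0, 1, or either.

t8 = t7 ∧ F must be 1, so both t7 = 1 and F = 1.
Every assignment with t8 = 1 has E = 1; there are 13 such assignment(s).

1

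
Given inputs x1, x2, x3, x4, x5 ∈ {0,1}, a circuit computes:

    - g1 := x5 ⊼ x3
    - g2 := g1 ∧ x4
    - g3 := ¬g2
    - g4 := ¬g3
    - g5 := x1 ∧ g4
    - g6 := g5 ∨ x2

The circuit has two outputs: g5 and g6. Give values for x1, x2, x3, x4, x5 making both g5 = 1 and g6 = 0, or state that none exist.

no solution exists

Across all 32 input combinations, none give both g5 = 1 and g6 = 0.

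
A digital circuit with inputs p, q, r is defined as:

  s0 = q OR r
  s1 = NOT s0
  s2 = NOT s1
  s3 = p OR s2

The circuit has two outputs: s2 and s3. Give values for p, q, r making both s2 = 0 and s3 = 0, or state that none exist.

p=0 q=0 r=0

Check with p=0 q=0 r=0:
s0 = q OR r = 0 OR 0 = 0
s1 = NOT s0 = NOT 0 = 1
s2 = NOT s1 = NOT 1 = 0
s3 = p OR s2 = 0 OR 0 = 0
So s2 = 0 and s3 = 0.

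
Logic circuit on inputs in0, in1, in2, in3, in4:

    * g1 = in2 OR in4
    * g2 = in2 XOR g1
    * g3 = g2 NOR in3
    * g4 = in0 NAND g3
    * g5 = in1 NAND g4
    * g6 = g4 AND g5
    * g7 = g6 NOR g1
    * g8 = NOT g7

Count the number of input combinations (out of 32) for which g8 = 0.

g8 = NOT g7 must be 0, so g7 = 1.
Enumerating the 32 input combinations, 5 give g8 = 0 and 27 give g8 = 1.

5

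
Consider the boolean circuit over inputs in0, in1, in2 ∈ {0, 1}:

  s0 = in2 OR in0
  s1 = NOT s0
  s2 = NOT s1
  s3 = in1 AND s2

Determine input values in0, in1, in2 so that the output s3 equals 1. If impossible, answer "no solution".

s3 = in1 AND s2 must be 1, so both in1 = 1 and s2 = 1.
s2 = NOT s1 must be 1, so s1 = 0.
s1 = NOT s0 must be 0, so s0 = 1.
Check with in0=0 in1=1 in2=1:
s0 = in2 OR in0 = 1 OR 0 = 1
s1 = NOT s0 = NOT 1 = 0
s2 = NOT s1 = NOT 0 = 1
s3 = in1 AND s2 = 1 AND 1 = 1
So s3 = 1 as required.

in0=0 in1=1 in2=1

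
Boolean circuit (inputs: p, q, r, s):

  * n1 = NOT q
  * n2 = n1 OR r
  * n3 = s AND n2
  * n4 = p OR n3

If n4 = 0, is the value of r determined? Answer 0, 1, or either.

either

Both values of r occur among assignments with n4 = 0:
  r=0: p=0, q=0, r=0, s=0
  r=1: p=0, q=0, r=1, s=0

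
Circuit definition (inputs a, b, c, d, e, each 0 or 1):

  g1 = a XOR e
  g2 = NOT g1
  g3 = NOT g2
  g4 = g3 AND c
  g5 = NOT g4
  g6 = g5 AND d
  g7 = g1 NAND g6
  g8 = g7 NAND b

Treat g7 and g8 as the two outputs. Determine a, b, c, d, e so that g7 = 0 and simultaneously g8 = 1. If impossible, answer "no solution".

a=1, b=0, c=0, d=1, e=0

Check with a=1, b=0, c=0, d=1, e=0:
g1 = a XOR e = 1 XOR 0 = 1
g2 = NOT g1 = NOT 1 = 0
g3 = NOT g2 = NOT 0 = 1
g4 = g3 AND c = 1 AND 0 = 0
g5 = NOT g4 = NOT 0 = 1
g6 = g5 AND d = 1 AND 1 = 1
g7 = g1 NAND g6 = 1 NAND 1 = 0
g8 = g7 NAND b = 0 NAND 0 = 1
So g7 = 0 and g8 = 1.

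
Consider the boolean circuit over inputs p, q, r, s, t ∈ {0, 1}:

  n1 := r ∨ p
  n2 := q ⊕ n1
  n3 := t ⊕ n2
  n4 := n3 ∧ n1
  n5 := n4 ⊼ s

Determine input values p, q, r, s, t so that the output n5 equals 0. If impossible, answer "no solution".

n5 = n4 ⊼ s must be 0, so both n4 = 1 and s = 1.
n4 = n3 ∧ n1 must be 1, so both n3 = 1 and n1 = 1.
n3 = t ⊕ n2 must be 1, so t and n2 differ.
Check with p=1 q=0 r=1 s=1 t=0:
n1 = r ∨ p = 1 ∨ 1 = 1
n2 = q ⊕ n1 = 0 ⊕ 1 = 1
n3 = t ⊕ n2 = 0 ⊕ 1 = 1
n4 = n3 ∧ n1 = 1 ∧ 1 = 1
n5 = n4 ⊼ s = 1 ⊼ 1 = 0
So n5 = 0 as required.

p=1 q=0 r=1 s=1 t=0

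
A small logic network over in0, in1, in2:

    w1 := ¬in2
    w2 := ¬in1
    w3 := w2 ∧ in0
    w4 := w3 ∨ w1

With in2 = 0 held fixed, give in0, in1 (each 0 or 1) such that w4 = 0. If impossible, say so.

With in2 = 0 fixed, none of the 4 settings of in0, in1 give w4 = 0.
For example, with in0=1, in1=1:
w1 = ¬in2 = ¬0 = 1
w2 = ¬in1 = ¬1 = 0
w3 = w2 ∧ in0 = 0 ∧ 1 = 0
w4 = w3 ∨ w1 = 0 ∨ 1 = 1
giving w4 = 1 ≠ 0.

no solution exists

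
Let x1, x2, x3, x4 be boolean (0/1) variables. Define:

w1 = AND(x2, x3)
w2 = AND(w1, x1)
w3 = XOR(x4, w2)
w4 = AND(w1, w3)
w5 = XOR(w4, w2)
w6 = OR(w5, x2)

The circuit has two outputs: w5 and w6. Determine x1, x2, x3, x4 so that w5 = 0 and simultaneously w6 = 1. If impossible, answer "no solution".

x1=1, x2=1, x3=0, x4=0

Check with x1=1, x2=1, x3=0, x4=0:
w1 = AND(x2, x3) = AND(1, 0) = 0
w2 = AND(w1, x1) = AND(0, 1) = 0
w3 = XOR(x4, w2) = XOR(0, 0) = 0
w4 = AND(w1, w3) = AND(0, 0) = 0
w5 = XOR(w4, w2) = XOR(0, 0) = 0
w6 = OR(w5, x2) = OR(0, 1) = 1
So w5 = 0 and w6 = 1.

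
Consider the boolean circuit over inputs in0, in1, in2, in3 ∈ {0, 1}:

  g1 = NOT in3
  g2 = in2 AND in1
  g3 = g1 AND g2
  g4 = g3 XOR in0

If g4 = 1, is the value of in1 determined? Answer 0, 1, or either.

Both values of in1 occur among assignments with g4 = 1:
  in1=0: in0=1, in1=0, in2=0, in3=0
  in1=1: in0=0, in1=1, in2=1, in3=0

either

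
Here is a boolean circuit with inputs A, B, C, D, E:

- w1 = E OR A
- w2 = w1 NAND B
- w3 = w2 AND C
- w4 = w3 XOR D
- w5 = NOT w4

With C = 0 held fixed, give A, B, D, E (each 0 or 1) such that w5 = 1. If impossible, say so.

A=1, B=1, D=0, E=1

Check with C = 0 and A=1, B=1, D=0, E=1:
w1 = E OR A = 1 OR 1 = 1
w2 = w1 NAND B = 1 NAND 1 = 0
w3 = w2 AND C = 0 AND 0 = 0
w4 = w3 XOR D = 0 XOR 0 = 0
w5 = NOT w4 = NOT 0 = 1
So w5 = 1.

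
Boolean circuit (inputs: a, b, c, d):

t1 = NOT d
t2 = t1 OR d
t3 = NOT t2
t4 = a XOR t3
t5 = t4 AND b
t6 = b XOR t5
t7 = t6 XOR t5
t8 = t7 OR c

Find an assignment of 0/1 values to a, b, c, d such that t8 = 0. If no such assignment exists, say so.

t8 = t7 OR c must be 0, so both t7 = 0 and c = 0.
t7 = t6 XOR t5 must be 0, so t6 and t5 are equal.
Check with a=0 b=0 c=0 d=0:
t1 = NOT d = NOT 0 = 1
t2 = t1 OR d = 1 OR 0 = 1
t3 = NOT t2 = NOT 1 = 0
t4 = a XOR t3 = 0 XOR 0 = 0
t5 = t4 AND b = 0 AND 0 = 0
t6 = b XOR t5 = 0 XOR 0 = 0
t7 = t6 XOR t5 = 0 XOR 0 = 0
t8 = t7 OR c = 0 OR 0 = 0
So t8 = 0 as required.

a=0 b=0 c=0 d=0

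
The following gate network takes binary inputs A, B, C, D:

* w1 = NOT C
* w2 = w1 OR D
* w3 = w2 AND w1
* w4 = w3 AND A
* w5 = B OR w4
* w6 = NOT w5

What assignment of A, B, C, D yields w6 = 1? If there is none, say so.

A=0, B=0, C=1, D=0

w6 = NOT w5 must be 1, so w5 = 0.
w5 = B OR w4 must be 0, so both B = 0 and w4 = 0.
Check with A=0, B=0, C=1, D=0:
w1 = NOT C = NOT 1 = 0
w2 = w1 OR D = 0 OR 0 = 0
w3 = w2 AND w1 = 0 AND 0 = 0
w4 = w3 AND A = 0 AND 0 = 0
w5 = B OR w4 = 0 OR 0 = 0
w6 = NOT w5 = NOT 0 = 1
So w6 = 1 as required.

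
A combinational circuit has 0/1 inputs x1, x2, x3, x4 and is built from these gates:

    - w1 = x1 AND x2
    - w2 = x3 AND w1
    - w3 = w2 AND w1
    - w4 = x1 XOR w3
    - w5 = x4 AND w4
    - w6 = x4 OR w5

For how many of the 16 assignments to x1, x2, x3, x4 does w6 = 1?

w6 = x4 OR w5 must be 1, so at least one of x4, w5 is 1.
Enumerating the 16 input combinations, 8 give w6 = 1 and 8 give w6 = 0.

8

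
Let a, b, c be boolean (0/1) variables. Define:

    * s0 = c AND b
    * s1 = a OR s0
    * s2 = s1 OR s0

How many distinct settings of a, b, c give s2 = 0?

3

s2 = s1 OR s0 must be 0, so both s1 = 0 and s0 = 0.
s1 = a OR s0 must be 0, so both a = 0 and s0 = 0.
s0 = c AND b must be 0, so at least one of c, b is 0.
Enumerating the 8 input combinations, 3 give s2 = 0 and 5 give s2 = 1.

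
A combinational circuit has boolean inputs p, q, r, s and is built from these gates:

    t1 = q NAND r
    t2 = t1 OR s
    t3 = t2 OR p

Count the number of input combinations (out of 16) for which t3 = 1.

15

t3 = t2 OR p must be 1, so at least one of t2, p is 1.
Enumerating the 16 input combinations, 15 give t3 = 1 and 1 give t3 = 0.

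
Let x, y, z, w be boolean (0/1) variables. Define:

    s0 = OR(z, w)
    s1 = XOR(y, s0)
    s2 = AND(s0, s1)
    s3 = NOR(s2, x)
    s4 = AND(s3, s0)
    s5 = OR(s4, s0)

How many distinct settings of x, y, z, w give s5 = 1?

12

s5 = OR(s4, s0) must be 1, so at least one of s4, s0 is 1.
Enumerating the 16 input combinations, 12 give s5 = 1 and 4 give s5 = 0.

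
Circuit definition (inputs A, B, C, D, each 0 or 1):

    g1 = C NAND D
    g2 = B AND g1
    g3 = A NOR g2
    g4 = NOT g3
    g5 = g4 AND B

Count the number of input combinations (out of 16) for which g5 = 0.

g5 = g4 AND B must be 0, so at least one of g4, B is 0.
Enumerating the 16 input combinations, 9 give g5 = 0 and 7 give g5 = 1.

9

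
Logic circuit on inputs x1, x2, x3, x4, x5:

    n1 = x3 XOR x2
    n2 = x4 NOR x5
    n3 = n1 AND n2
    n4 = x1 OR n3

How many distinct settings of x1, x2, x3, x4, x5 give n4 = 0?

14

n4 = x1 OR n3 must be 0, so both x1 = 0 and n3 = 0.
n3 = n1 AND n2 must be 0, so at least one of n1, n2 is 0.
Enumerating the 32 input combinations, 14 give n4 = 0 and 18 give n4 = 1.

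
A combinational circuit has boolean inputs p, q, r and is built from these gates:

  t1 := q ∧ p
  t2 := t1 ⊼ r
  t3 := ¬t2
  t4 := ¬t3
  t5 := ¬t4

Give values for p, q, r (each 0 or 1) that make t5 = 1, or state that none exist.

p=1, q=1, r=1

t5 = ¬t4 must be 1, so t4 = 0.
t4 = ¬t3 must be 0, so t3 = 1.
Check with p=1, q=1, r=1:
t1 = q ∧ p = 1 ∧ 1 = 1
t2 = t1 ⊼ r = 1 ⊼ 1 = 0
t3 = ¬t2 = ¬0 = 1
t4 = ¬t3 = ¬1 = 0
t5 = ¬t4 = ¬0 = 1
So t5 = 1 as required.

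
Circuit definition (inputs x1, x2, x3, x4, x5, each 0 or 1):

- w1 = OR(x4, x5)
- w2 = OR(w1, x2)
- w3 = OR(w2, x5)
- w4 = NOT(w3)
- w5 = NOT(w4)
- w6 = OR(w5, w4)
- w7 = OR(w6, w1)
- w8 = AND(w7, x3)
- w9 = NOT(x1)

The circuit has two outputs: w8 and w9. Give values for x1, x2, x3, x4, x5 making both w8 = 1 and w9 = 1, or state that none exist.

x1=0, x2=1, x3=1, x4=1, x5=0

Check with x1=0, x2=1, x3=1, x4=1, x5=0:
w1 = OR(x4, x5) = OR(1, 0) = 1
w2 = OR(w1, x2) = OR(1, 1) = 1
w3 = OR(w2, x5) = OR(1, 0) = 1
w4 = NOT(w3) = NOT 1 = 0
w5 = NOT(w4) = NOT 0 = 1
w6 = OR(w5, w4) = OR(1, 0) = 1
w7 = OR(w6, w1) = OR(1, 1) = 1
w8 = AND(w7, x3) = AND(1, 1) = 1
w9 = NOT(x1) = NOT 0 = 1
So w8 = 1 and w9 = 1.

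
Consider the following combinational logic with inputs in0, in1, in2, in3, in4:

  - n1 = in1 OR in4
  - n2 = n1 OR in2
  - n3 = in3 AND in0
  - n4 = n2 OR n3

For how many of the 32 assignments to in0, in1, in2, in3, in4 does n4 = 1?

n4 = n2 OR n3 must be 1, so at least one of n2, n3 is 1.
Enumerating the 32 input combinations, 29 give n4 = 1 and 3 give n4 = 0.

29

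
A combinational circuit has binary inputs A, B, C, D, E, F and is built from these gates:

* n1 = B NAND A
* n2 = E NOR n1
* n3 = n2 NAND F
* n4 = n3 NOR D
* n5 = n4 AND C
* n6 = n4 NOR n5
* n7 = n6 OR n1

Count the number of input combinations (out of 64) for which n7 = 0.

n7 = n6 OR n1 must be 0, so both n6 = 0 and n1 = 0.
Enumerating the 64 input combinations, 2 give n7 = 0 and 62 give n7 = 1.

2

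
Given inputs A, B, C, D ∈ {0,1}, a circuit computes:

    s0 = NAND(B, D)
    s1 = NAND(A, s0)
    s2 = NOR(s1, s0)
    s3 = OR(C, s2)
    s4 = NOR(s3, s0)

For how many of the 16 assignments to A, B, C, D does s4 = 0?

14

s4 = NOR(s3, s0) must be 0, so at least one of s3, s0 is 1.
Enumerating the 16 input combinations, 14 give s4 = 0 and 2 give s4 = 1.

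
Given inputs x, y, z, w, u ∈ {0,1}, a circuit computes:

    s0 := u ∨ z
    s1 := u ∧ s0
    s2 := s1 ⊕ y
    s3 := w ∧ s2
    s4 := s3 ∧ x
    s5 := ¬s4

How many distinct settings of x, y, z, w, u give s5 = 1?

s5 = ¬s4 must be 1, so s4 = 0.
s4 = s3 ∧ x must be 0, so at least one of s3, x is 0.
Enumerating the 32 input combinations, 28 give s5 = 1 and 4 give s5 = 0.

28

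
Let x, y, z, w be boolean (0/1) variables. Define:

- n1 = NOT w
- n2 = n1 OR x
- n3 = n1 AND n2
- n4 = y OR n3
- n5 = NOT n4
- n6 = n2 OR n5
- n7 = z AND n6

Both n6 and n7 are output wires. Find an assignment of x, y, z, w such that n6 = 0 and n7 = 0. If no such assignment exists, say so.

Check with x=0, y=1, z=0, w=1:
n1 = NOT w = NOT 1 = 0
n2 = n1 OR x = 0 OR 0 = 0
n3 = n1 AND n2 = 0 AND 0 = 0
n4 = y OR n3 = 1 OR 0 = 1
n5 = NOT n4 = NOT 1 = 0
n6 = n2 OR n5 = 0 OR 0 = 0
n7 = z AND n6 = 0 AND 0 = 0
So n6 = 0 and n7 = 0.

x=0, y=1, z=0, w=1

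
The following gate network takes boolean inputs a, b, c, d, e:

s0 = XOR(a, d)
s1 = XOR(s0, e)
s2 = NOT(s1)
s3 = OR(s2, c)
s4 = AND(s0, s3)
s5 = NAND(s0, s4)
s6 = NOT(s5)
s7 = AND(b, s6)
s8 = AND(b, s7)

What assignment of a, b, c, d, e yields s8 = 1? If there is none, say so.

a=1, b=1, c=1, d=0, e=0

s8 = AND(b, s7) must be 1, so both b = 1 and s7 = 1.
Check with a=1, b=1, c=1, d=0, e=0:
s0 = XOR(a, d) = XOR(1, 0) = 1
s1 = XOR(s0, e) = XOR(1, 0) = 1
s2 = NOT(s1) = NOT 1 = 0
s3 = OR(s2, c) = OR(0, 1) = 1
s4 = AND(s0, s3) = AND(1, 1) = 1
s5 = NAND(s0, s4) = NAND(1, 1) = 0
s6 = NOT(s5) = NOT 0 = 1
s7 = AND(b, s6) = AND(1, 1) = 1
s8 = AND(b, s7) = AND(1, 1) = 1
So s8 = 1 as required.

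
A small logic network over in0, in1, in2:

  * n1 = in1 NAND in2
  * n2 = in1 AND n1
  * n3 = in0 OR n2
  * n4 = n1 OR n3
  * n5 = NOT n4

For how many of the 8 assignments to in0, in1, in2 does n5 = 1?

1

n5 = NOT n4 must be 1, so n4 = 0.
n4 = n1 OR n3 must be 0, so both n1 = 0 and n3 = 0.
Satisfying assignments:
  in0=0, in1=1, in2=1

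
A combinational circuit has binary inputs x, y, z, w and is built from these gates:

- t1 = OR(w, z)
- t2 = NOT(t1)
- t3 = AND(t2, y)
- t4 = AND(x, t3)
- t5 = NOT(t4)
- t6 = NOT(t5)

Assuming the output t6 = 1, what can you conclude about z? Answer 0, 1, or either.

0

t6 = NOT(t5) must be 1, so t5 = 0.
Every assignment with t6 = 1 has z = 0; there are 1 such assignment(s).
  x=1, y=1, z=0, w=0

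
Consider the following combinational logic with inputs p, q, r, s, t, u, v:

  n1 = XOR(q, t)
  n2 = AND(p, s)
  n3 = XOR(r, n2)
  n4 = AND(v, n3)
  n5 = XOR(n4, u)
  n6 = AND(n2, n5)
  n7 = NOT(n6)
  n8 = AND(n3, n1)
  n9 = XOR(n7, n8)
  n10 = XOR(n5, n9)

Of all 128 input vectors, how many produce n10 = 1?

72

n10 = XOR(n5, n9) must be 1, so n5 and n9 differ.
Enumerating the 128 input combinations, 72 give n10 = 1 and 56 give n10 = 0.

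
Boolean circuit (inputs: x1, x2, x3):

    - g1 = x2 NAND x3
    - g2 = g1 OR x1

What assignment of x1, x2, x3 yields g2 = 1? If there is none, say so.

x1=1, x2=1, x3=1

Check with x1=1, x2=1, x3=1:
g1 = x2 NAND x3 = 1 NAND 1 = 0
g2 = g1 OR x1 = 0 OR 1 = 1
So g2 = 1 as required.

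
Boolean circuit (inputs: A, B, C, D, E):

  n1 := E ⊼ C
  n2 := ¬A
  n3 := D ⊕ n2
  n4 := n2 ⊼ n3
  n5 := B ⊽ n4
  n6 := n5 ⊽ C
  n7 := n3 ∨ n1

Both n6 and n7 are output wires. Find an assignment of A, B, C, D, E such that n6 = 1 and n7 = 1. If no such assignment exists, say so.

Check with A=0, B=0, C=0, D=1, E=0:
n1 = E ⊼ C = 0 ⊼ 0 = 1
n2 = ¬A = ¬0 = 1
n3 = D ⊕ n2 = 1 ⊕ 1 = 0
n4 = n2 ⊼ n3 = 1 ⊼ 0 = 1
n5 = B ⊽ n4 = 0 ⊽ 1 = 0
n6 = n5 ⊽ C = 0 ⊽ 0 = 1
n7 = n3 ∨ n1 = 0 ∨ 1 = 1
So n6 = 1 and n7 = 1.

A=0, B=0, C=0, D=1, E=0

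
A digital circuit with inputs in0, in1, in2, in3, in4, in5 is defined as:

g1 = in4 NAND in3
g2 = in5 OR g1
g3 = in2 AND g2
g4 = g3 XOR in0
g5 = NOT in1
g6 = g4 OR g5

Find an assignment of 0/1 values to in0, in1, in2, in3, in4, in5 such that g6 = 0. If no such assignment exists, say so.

in0=0, in1=1, in2=0, in3=0, in4=0, in5=0

g6 = g4 OR g5 must be 0, so both g4 = 0 and g5 = 0.
g4 = g3 XOR in0 must be 0, so g3 and in0 are equal.
Check with in0=0, in1=1, in2=0, in3=0, in4=0, in5=0:
g1 = in4 NAND in3 = 0 NAND 0 = 1
g2 = in5 OR g1 = 0 OR 1 = 1
g3 = in2 AND g2 = 0 AND 1 = 0
g4 = g3 XOR in0 = 0 XOR 0 = 0
g5 = NOT in1 = NOT 1 = 0
g6 = g4 OR g5 = 0 OR 0 = 0
So g6 = 0 as required.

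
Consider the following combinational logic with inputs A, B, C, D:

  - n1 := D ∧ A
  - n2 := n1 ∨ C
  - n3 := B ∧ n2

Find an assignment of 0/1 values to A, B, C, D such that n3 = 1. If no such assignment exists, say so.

A=1 B=1 C=1 D=1

n3 = B ∧ n2 must be 1, so both B = 1 and n2 = 1.
n2 = n1 ∨ C must be 1, so at least one of n1, C is 1.
Check with A=1 B=1 C=1 D=1:
n1 = D ∧ A = 1 ∧ 1 = 1
n2 = n1 ∨ C = 1 ∨ 1 = 1
n3 = B ∧ n2 = 1 ∧ 1 = 1
So n3 = 1 as required.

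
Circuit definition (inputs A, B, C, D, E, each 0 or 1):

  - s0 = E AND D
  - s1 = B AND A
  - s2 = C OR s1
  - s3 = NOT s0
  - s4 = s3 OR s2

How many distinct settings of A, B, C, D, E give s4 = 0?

s4 = s3 OR s2 must be 0, so both s3 = 0 and s2 = 0.
s3 = NOT s0 must be 0, so s0 = 1.
Enumerating the 32 input combinations, 3 give s4 = 0 and 29 give s4 = 1.

3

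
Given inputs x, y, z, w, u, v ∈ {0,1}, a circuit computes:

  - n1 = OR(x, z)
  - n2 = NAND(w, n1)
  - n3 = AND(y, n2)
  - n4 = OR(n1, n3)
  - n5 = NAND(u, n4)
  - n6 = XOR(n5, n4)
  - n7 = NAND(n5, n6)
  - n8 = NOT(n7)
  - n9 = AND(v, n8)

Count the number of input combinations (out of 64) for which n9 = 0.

n9 = AND(v, n8) must be 0, so at least one of v, n8 is 0.
Enumerating the 64 input combinations, 60 give n9 = 0 and 4 give n9 = 1.

60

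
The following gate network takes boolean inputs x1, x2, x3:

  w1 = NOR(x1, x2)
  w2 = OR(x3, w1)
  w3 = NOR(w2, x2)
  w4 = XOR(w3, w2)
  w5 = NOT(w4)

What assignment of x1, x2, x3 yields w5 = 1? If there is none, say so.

w5 = NOT(w4) must be 1, so w4 = 0.
Check with x1=1, x2=1, x3=0:
w1 = NOR(x1, x2) = NOR(1, 1) = 0
w2 = OR(x3, w1) = OR(0, 0) = 0
w3 = NOR(w2, x2) = NOR(0, 1) = 0
w4 = XOR(w3, w2) = XOR(0, 0) = 0
w5 = NOT(w4) = NOT 0 = 1
So w5 = 1 as required.

x1=1, x2=1, x3=0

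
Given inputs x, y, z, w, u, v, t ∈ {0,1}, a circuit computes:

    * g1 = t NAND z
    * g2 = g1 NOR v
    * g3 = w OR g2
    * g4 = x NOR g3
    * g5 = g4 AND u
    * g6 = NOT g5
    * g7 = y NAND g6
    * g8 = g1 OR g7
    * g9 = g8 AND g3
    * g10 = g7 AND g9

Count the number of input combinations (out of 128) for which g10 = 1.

g10 = g7 AND g9 must be 1, so both g7 = 1 and g9 = 1.
g7 = y NAND g6 must be 1, so at least one of y, g6 is 0.
g9 = g8 AND g3 must be 1, so both g8 = 1 and g3 = 1.
Enumerating the 128 input combinations, 36 give g10 = 1 and 92 give g10 = 0.

36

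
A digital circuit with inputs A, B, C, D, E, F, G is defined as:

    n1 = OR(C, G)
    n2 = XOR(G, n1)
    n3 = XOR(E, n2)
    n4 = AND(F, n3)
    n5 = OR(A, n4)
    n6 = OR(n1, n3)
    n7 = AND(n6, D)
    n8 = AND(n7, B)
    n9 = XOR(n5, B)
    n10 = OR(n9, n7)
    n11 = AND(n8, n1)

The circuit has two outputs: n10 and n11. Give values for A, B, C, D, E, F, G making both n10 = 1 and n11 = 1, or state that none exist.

A=0 B=1 C=0 D=1 E=1 F=0 G=1

Check with A=0 B=1 C=0 D=1 E=1 F=0 G=1:
n1 = OR(C, G) = OR(0, 1) = 1
n2 = XOR(G, n1) = XOR(1, 1) = 0
n3 = XOR(E, n2) = XOR(1, 0) = 1
n4 = AND(F, n3) = AND(0, 1) = 0
n5 = OR(A, n4) = OR(0, 0) = 0
n6 = OR(n1, n3) = OR(1, 1) = 1
n7 = AND(n6, D) = AND(1, 1) = 1
n8 = AND(n7, B) = AND(1, 1) = 1
n9 = XOR(n5, B) = XOR(0, 1) = 1
n10 = OR(n9, n7) = OR(1, 1) = 1
n11 = AND(n8, n1) = AND(1, 1) = 1
So n10 = 1 and n11 = 1.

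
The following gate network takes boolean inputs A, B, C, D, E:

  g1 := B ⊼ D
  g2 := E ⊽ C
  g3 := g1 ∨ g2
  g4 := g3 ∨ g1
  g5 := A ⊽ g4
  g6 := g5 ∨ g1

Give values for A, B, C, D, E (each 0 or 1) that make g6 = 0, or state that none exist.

A=1, B=1, C=0, D=1, E=0

Check with A=1, B=1, C=0, D=1, E=0:
g1 = B ⊼ D = 1 ⊼ 1 = 0
g2 = E ⊽ C = 0 ⊽ 0 = 1
g3 = g1 ∨ g2 = 0 ∨ 1 = 1
g4 = g3 ∨ g1 = 1 ∨ 0 = 1
g5 = A ⊽ g4 = 1 ⊽ 1 = 0
g6 = g5 ∨ g1 = 0 ∨ 0 = 0
So g6 = 0 as required.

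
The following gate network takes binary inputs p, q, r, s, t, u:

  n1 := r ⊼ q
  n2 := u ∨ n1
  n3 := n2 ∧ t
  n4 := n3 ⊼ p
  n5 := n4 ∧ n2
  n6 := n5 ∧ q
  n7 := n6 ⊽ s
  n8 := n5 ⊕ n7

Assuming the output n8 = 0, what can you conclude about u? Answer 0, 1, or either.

either

Both values of u occur among assignments with n8 = 0:
  u=0: p=0, q=0, r=0, s=0, t=0, u=0
  u=1: p=0, q=0, r=0, s=0, t=0, u=1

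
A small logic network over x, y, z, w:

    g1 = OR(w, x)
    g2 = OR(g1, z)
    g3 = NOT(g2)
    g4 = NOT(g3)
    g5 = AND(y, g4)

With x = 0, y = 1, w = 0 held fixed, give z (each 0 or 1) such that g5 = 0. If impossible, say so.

g5 = AND(y, g4) must be 0, so at least one of y, g4 is 0.
Check with x = 0, y = 1, w = 0 and z=0:
g1 = OR(w, x) = OR(0, 0) = 0
g2 = OR(g1, z) = OR(0, 0) = 0
g3 = NOT(g2) = NOT 0 = 1
g4 = NOT(g3) = NOT 1 = 0
g5 = AND(y, g4) = AND(1, 0) = 0
So g5 = 0.

z=0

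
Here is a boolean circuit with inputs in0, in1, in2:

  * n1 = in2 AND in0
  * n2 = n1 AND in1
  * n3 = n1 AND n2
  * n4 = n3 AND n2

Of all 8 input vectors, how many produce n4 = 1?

n4 = n3 AND n2 must be 1, so both n3 = 1 and n2 = 1.
Satisfying assignments:
  in0=1, in1=1, in2=1

1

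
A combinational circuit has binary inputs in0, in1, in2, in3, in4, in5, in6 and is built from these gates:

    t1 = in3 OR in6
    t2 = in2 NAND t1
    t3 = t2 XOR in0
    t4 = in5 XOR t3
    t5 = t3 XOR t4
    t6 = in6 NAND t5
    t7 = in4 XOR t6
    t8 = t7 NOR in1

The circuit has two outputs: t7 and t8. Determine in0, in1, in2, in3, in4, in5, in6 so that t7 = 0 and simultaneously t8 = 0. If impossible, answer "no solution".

Check with in0=0, in1=1, in2=0, in3=0, in4=1, in5=0, in6=1:
t1 = in3 OR in6 = 0 OR 1 = 1
t2 = in2 NAND t1 = 0 NAND 1 = 1
t3 = t2 XOR in0 = 1 XOR 0 = 1
t4 = in5 XOR t3 = 0 XOR 1 = 1
t5 = t3 XOR t4 = 1 XOR 1 = 0
t6 = in6 NAND t5 = 1 NAND 0 = 1
t7 = in4 XOR t6 = 1 XOR 1 = 0
t8 = t7 NOR in1 = 0 NOR 1 = 0
So t7 = 0 and t8 = 0.

in0=0, in1=1, in2=0, in3=0, in4=1, in5=0, in6=1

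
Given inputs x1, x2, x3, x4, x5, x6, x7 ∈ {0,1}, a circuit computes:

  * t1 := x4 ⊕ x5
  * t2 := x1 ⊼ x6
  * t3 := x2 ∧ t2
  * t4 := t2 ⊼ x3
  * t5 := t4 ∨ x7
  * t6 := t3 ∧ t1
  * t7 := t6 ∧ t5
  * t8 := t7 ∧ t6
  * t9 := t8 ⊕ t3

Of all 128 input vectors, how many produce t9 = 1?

30

t9 = t8 ⊕ t3 must be 1, so t8 and t3 differ.
Enumerating the 128 input combinations, 30 give t9 = 1 and 98 give t9 = 0.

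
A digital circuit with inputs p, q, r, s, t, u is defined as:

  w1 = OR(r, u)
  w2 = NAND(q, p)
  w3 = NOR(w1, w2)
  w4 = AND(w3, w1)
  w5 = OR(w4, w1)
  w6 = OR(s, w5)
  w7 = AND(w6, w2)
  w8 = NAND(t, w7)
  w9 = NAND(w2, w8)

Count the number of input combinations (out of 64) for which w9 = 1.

w9 = NAND(w2, w8) must be 1, so at least one of w2, w8 is 0.
Enumerating the 64 input combinations, 37 give w9 = 1 and 27 give w9 = 0.

37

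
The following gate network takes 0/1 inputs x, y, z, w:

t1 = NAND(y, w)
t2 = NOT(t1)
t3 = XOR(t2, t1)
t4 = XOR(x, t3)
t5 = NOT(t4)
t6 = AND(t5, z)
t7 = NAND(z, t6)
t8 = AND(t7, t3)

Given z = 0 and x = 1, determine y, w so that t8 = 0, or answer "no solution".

With z = 0 and x = 1 fixed, none of the 4 settings of y, w give t8 = 0.
For example, with y=0, w=0:
t1 = NAND(y, w) = NAND(0, 0) = 1
t2 = NOT(t1) = NOT 1 = 0
t3 = XOR(t2, t1) = XOR(0, 1) = 1
t4 = XOR(x, t3) = XOR(1, 1) = 0
t5 = NOT(t4) = NOT 0 = 1
t6 = AND(t5, z) = AND(1, 0) = 0
t7 = NAND(z, t6) = NAND(0, 0) = 1
t8 = AND(t7, t3) = AND(1, 1) = 1
giving t8 = 1 ≠ 0.

no solution exists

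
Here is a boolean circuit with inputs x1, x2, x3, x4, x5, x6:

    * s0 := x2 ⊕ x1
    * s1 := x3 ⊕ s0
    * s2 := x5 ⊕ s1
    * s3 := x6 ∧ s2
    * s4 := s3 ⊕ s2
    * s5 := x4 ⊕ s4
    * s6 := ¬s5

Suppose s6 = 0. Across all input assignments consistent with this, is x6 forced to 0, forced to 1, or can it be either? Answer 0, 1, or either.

Both values of x6 occur among assignments with s6 = 0:
  x6=0: x1=0, x2=0, x3=0, x4=0, x5=1, x6=0
  x6=1: x1=0, x2=0, x3=0, x4=1, x5=0, x6=1

either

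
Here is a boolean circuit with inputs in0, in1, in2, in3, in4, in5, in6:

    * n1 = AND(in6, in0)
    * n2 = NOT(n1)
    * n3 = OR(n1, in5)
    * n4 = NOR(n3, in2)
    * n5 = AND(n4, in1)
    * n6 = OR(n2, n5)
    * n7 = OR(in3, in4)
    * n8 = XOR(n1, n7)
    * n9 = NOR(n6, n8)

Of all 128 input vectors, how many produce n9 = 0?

n9 = NOR(n6, n8) must be 0, so at least one of n6, n8 is 1.
Enumerating the 128 input combinations, 104 give n9 = 0 and 24 give n9 = 1.

104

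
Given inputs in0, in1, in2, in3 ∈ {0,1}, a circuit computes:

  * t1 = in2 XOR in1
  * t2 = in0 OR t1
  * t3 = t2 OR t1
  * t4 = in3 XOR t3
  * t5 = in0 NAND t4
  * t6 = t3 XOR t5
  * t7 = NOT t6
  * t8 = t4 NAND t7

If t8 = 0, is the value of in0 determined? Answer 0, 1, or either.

t8 = t4 NAND t7 must be 0, so both t4 = 1 and t7 = 1.
t4 = in3 XOR t3 must be 1, so in3 and t3 differ.
Every assignment with t8 = 0 has in0 = 0; there are 2 such assignment(s).
  in0=0, in1=0, in2=1, in3=0
  in0=0, in1=1, in2=0, in3=0

0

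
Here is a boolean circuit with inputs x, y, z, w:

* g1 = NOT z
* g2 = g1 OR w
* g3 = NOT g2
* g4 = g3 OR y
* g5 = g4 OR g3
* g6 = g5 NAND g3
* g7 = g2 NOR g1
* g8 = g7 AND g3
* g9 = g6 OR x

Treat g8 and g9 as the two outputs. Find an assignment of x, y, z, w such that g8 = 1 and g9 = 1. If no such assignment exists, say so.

Check with x=1 y=1 z=1 w=0:
g1 = NOT z = NOT 1 = 0
g2 = g1 OR w = 0 OR 0 = 0
g3 = NOT g2 = NOT 0 = 1
g4 = g3 OR y = 1 OR 1 = 1
g5 = g4 OR g3 = 1 OR 1 = 1
g6 = g5 NAND g3 = 1 NAND 1 = 0
g7 = g2 NOR g1 = 0 NOR 0 = 1
g8 = g7 AND g3 = 1 AND 1 = 1
g9 = g6 OR x = 0 OR 1 = 1
So g8 = 1 and g9 = 1.

x=1 y=1 z=1 w=0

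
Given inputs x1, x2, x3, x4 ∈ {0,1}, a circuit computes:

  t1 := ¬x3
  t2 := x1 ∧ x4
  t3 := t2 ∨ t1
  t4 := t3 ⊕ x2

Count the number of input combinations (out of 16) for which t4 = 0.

8

t4 = t3 ⊕ x2 must be 0, so t3 and x2 are equal.
Enumerating the 16 input combinations, 8 give t4 = 0 and 8 give t4 = 1.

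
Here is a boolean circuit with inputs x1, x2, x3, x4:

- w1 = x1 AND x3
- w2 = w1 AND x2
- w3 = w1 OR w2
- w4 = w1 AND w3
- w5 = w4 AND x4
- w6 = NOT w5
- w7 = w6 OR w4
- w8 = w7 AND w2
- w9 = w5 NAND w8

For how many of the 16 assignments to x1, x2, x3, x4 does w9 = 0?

w9 = w5 NAND w8 must be 0, so both w5 = 1 and w8 = 1.
w5 = w4 AND x4 must be 1, so both w4 = 1 and x4 = 1.
w8 = w7 AND w2 must be 1, so both w7 = 1 and w2 = 1.
Satisfying assignments:
  x1=1, x2=1, x3=1, x4=1

1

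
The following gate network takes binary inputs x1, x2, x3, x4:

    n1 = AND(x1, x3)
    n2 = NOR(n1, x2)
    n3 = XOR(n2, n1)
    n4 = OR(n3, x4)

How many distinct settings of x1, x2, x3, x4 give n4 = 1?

n4 = OR(n3, x4) must be 1, so at least one of n3, x4 is 1.
Enumerating the 16 input combinations, 13 give n4 = 1 and 3 give n4 = 0.

13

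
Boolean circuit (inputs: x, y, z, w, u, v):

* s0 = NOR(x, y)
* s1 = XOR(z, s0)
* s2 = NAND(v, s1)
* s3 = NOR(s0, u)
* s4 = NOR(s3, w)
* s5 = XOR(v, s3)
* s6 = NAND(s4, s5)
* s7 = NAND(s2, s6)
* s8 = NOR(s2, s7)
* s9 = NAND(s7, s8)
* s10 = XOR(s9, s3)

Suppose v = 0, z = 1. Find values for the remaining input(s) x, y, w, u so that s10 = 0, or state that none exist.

s10 = XOR(s9, s3) must be 0, so s9 and s3 are equal.
Check with v = 0, z = 1 and x=0, y=1, w=0, u=0:
s0 = NOR(x, y) = NOR(0, 1) = 0
s1 = XOR(z, s0) = XOR(1, 0) = 1
s2 = NAND(v, s1) = NAND(0, 1) = 1
s3 = NOR(s0, u) = NOR(0, 0) = 1
s4 = NOR(s3, w) = NOR(1, 0) = 0
s5 = XOR(v, s3) = XOR(0, 1) = 1
s6 = NAND(s4, s5) = NAND(0, 1) = 1
s7 = NAND(s2, s6) = NAND(1, 1) = 0
s8 = NOR(s2, s7) = NOR(1, 0) = 0
s9 = NAND(s7, s8) = NAND(0, 0) = 1
s10 = XOR(s9, s3) = XOR(1, 1) = 0
So s10 = 0.

x=0, y=1, w=0, u=0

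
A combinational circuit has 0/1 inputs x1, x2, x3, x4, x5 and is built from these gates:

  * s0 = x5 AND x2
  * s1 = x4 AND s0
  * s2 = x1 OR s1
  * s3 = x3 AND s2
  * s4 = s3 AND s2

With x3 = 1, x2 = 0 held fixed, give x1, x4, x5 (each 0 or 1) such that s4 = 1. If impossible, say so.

s4 = s3 AND s2 must be 1, so both s3 = 1 and s2 = 1.
s3 = x3 AND s2 must be 1, so both x3 = 1 and s2 = 1.
Check with x3 = 1, x2 = 0 and x1=1, x4=1, x5=0:
s0 = x5 AND x2 = 0 AND 0 = 0
s1 = x4 AND s0 = 1 AND 0 = 0
s2 = x1 OR s1 = 1 OR 0 = 1
s3 = x3 AND s2 = 1 AND 1 = 1
s4 = s3 AND s2 = 1 AND 1 = 1
So s4 = 1.

x1=1, x4=1, x5=0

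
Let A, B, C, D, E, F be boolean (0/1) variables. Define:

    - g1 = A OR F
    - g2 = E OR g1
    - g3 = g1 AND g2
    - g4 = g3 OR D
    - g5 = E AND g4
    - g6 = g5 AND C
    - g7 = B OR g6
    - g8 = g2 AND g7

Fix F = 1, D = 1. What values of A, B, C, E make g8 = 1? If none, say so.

A=1, B=0, C=1, E=1

g8 = g2 AND g7 must be 1, so both g2 = 1 and g7 = 1.
Check with F = 1, D = 1 and A=1, B=0, C=1, E=1:
g1 = A OR F = 1 OR 1 = 1
g2 = E OR g1 = 1 OR 1 = 1
g3 = g1 AND g2 = 1 AND 1 = 1
g4 = g3 OR D = 1 OR 1 = 1
g5 = E AND g4 = 1 AND 1 = 1
g6 = g5 AND C = 1 AND 1 = 1
g7 = B OR g6 = 0 OR 1 = 1
g8 = g2 AND g7 = 1 AND 1 = 1
So g8 = 1.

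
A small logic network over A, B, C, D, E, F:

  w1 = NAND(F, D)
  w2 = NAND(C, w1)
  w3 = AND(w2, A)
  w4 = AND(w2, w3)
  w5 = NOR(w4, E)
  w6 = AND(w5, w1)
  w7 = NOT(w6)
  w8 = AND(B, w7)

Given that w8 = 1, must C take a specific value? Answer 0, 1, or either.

either

Both values of C occur among assignments with w8 = 1:
  C=0: A=0, B=1, C=0, D=0, E=1, F=0
  C=1: A=0, B=1, C=1, D=0, E=1, F=0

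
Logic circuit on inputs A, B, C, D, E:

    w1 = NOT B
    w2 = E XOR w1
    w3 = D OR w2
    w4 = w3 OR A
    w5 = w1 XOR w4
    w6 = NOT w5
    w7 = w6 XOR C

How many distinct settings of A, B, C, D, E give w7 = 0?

16

w7 = w6 XOR C must be 0, so w6 and C are equal.
Enumerating the 32 input combinations, 16 give w7 = 0 and 16 give w7 = 1.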